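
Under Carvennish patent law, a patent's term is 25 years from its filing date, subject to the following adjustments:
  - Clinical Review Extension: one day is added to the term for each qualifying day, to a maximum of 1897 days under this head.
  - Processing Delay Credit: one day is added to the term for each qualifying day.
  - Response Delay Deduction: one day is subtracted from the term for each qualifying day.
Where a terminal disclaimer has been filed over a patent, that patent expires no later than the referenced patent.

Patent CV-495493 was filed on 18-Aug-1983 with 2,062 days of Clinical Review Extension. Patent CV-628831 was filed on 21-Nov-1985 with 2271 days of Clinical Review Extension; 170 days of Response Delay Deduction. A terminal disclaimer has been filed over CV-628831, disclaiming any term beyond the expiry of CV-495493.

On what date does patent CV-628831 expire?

Natural term of CV-628831:
  Base: filing + 25 years → 21 November 2010.
  Clinical Review Extension: 2271 days claimed exceeds the 1897-day cap, so +1897 days → 31 January 2016.
  Response Delay Deduction: −170 days → 14 August 2015.
Expiry of referenced patent CV-495493:
  Base: filing + 25 years → 18 August 2008.
  Clinical Review Extension: 2062 days claimed exceeds the 1897-day cap, so +1897 days → 28 October 2013.
Terminal disclaimer: CV-628831 expires on the earlier of 14 August 2015 and 28 October 2013.

2013-10-28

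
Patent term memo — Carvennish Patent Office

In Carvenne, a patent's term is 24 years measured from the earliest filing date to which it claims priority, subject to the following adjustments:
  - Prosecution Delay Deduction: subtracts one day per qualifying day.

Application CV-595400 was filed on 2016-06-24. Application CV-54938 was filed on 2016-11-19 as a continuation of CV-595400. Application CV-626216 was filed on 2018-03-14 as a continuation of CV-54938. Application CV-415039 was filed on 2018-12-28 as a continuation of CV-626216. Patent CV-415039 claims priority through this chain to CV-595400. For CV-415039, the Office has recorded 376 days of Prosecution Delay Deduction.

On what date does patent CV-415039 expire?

Earliest priority filing: 24 June 2016.
Base term: 24 June 2016 + 24 years → 24 June 2040.
Prosecution Delay Deduction: −376 days → 14 June 2039.

2039-06-14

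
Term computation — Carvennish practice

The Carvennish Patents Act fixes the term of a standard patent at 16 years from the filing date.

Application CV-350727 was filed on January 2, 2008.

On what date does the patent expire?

2024-01-02

Filing date + 16 years → 2 January 2024.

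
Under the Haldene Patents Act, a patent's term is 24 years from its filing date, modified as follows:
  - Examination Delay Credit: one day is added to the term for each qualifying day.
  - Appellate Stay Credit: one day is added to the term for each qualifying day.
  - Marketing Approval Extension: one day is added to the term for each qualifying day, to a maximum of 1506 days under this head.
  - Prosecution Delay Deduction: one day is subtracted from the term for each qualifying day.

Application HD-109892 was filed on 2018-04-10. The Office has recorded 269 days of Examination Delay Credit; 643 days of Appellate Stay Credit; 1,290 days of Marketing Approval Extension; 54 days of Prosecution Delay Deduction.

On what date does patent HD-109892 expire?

February 26, 2048

Base term: filing date + 24 years → 10 April 2042.
Examination Delay Credit: +269 days → 4 January 2043.
Appellate Stay Credit: +643 days → 8 October 2044.
Marketing Approval Extension: 1290 days (within the 1506-day cap) → +1290 days → 20 April 2048.
Prosecution Delay Deduction: −54 days → 26 February 2048.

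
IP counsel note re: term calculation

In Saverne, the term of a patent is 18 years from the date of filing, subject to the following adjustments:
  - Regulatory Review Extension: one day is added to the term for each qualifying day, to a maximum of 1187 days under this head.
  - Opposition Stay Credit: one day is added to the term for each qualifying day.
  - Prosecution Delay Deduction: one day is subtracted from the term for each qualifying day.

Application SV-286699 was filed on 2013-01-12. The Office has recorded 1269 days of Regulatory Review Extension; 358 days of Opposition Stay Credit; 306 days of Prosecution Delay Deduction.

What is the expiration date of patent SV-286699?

June 4, 2034

Base term: filing date + 18 years → 12 January 2031.
Regulatory Review Extension: 1269 days claimed exceeds the 1187-day cap, so +1187 days → 13 April 2034.
Opposition Stay Credit: +358 days → 6 April 2035.
Prosecution Delay Deduction: −306 days → 4 June 2034.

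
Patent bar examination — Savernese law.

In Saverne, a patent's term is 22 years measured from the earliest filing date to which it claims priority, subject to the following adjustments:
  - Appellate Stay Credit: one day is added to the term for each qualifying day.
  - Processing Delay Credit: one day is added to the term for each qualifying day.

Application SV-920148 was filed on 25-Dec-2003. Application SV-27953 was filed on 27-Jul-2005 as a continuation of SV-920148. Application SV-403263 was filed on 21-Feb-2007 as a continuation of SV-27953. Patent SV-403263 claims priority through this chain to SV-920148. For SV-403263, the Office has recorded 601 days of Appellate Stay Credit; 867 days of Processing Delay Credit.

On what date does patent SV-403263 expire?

Earliest priority filing: 25 December 2003.
Base term: 25 December 2003 + 22 years → 25 December 2025.
Appellate Stay Credit: +601 days → 18 August 2027.
Processing Delay Credit: +867 days → 1 January 2030.

January 1, 2030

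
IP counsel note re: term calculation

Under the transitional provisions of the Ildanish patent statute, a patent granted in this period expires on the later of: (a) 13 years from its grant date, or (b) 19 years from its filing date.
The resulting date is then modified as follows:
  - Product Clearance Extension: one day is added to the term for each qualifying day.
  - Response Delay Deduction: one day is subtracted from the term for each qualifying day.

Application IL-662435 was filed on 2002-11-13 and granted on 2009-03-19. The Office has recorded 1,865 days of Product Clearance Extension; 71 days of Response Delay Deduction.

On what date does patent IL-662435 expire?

(a) grant + 13 years → 19 March 2022.
(b) filing + 19 years → 13 November 2021.
Later of the two: 19 March 2022.
Product Clearance Extension: +1865 days → 27 April 2027.
Response Delay Deduction: −71 days → 15 February 2027.

2027-02-15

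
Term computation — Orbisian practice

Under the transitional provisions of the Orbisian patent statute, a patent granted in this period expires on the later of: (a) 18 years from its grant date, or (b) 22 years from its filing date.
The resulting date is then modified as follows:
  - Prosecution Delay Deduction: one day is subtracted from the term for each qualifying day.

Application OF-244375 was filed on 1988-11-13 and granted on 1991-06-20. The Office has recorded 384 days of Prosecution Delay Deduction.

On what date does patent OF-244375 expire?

(a) grant + 18 years → 20 June 2009.
(b) filing + 22 years → 13 November 2010.
Later of the two: 13 November 2010.
Prosecution Delay Deduction: −384 days → 25 October 2009.

2009-10-25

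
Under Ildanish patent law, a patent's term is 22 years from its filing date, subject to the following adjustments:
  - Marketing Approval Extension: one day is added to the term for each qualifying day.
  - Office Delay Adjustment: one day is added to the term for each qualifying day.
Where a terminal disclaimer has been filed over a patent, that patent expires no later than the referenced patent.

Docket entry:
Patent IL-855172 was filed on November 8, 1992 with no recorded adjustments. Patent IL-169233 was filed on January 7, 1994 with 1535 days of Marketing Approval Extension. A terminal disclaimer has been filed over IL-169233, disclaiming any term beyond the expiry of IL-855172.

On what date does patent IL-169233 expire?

2014-11-08

Natural term of IL-169233:
  Base: filing + 22 years → 7 January 2016.
  Marketing Approval Extension: +1535 days → 21 March 2020.
Expiry of referenced patent IL-855172:
  Base: filing + 22 years → 8 November 2014.
Terminal disclaimer: IL-169233 expires on the earlier of 21 March 2020 and 8 November 2014.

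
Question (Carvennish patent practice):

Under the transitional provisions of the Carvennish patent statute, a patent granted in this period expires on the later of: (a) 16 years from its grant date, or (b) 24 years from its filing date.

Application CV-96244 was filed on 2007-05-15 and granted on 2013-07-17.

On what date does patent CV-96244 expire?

(a) grant + 16 years → 17 July 2029.
(b) filing + 24 years → 15 May 2031.
Later of the two: 15 May 2031.

May 15, 2031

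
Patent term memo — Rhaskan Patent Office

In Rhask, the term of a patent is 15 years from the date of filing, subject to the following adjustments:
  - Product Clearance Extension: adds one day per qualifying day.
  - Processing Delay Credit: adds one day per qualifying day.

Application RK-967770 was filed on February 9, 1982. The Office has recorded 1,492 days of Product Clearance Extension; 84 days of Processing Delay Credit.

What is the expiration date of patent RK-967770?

Base term: filing date + 15 years → 9 February 1997.
Product Clearance Extension: +1492 days → 12 March 2001.
Processing Delay Credit: +84 days → 4 June 2001.

June 4, 2001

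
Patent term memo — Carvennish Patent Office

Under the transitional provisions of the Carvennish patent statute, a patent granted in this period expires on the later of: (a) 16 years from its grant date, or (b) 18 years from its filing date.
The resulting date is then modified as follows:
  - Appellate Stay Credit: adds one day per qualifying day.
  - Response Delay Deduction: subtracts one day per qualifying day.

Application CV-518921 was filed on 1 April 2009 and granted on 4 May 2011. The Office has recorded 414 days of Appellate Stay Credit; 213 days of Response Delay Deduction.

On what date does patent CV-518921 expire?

(a) grant + 16 years → 4 May 2027.
(b) filing + 18 years → 1 April 2027.
Later of the two: 4 May 2027.
Appellate Stay Credit: +414 days → 21 June 2028.
Response Delay Deduction: −213 days → 21 November 2027.

2027-11-21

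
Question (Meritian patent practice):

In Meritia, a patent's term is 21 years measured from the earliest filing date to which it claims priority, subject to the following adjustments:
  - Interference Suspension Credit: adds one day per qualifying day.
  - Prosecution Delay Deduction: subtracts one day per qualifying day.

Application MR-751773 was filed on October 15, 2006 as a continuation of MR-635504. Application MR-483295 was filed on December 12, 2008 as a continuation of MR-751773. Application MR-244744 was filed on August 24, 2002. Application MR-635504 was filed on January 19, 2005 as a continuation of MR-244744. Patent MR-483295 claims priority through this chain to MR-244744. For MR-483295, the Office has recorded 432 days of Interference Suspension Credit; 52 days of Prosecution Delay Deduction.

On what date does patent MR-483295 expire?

Earliest priority filing: 24 August 2002.
Base term: 24 August 2002 + 21 years → 24 August 2023.
Interference Suspension Credit: +432 days → 29 October 2024.
Prosecution Delay Deduction: −52 days → 7 September 2024.

2024-09-07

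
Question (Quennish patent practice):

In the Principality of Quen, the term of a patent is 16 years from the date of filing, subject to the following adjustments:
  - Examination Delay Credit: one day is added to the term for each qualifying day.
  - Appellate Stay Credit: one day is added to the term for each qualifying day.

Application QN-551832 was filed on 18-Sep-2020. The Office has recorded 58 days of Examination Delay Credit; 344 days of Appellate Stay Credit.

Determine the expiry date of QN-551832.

Base term: filing date + 16 years → 18 September 2036.
Examination Delay Credit: +58 days → 15 November 2036.
Appellate Stay Credit: +344 days → 25 October 2037.

2037-10-25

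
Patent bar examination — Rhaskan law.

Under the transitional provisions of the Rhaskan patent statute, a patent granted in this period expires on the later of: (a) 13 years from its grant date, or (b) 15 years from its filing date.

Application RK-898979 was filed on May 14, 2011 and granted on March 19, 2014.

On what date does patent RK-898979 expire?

(a) grant + 13 years → 19 March 2027.
(b) filing + 15 years → 14 May 2026.
Later of the two: 19 March 2027.

2027-03-19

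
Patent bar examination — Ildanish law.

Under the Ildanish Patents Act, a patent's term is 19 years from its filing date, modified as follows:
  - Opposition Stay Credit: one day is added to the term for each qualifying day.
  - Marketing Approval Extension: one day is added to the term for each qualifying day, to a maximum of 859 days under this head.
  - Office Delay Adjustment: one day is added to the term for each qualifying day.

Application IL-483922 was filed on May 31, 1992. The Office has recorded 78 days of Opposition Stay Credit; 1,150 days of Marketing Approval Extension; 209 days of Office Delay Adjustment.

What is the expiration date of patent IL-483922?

Base term: filing date + 19 years → 31 May 2011.
Opposition Stay Credit: +78 days → 17 August 2011.
Marketing Approval Extension: 1150 days claimed exceeds the 859-day cap, so +859 days → 23 December 2013.
Office Delay Adjustment: +209 days → 20 July 2014.

2014-07-20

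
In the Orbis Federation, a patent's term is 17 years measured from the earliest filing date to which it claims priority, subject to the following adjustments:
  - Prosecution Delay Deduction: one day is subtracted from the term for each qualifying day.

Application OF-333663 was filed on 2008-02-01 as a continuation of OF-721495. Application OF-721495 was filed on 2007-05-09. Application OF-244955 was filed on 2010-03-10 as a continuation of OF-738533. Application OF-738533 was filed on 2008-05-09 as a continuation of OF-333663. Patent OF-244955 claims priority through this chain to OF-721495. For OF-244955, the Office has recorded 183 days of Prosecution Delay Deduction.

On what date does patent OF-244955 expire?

2023-11-08

Earliest priority filing: 9 May 2007.
Base term: 9 May 2007 + 17 years → 9 May 2024.
Prosecution Delay Deduction: −183 days → 8 November 2023.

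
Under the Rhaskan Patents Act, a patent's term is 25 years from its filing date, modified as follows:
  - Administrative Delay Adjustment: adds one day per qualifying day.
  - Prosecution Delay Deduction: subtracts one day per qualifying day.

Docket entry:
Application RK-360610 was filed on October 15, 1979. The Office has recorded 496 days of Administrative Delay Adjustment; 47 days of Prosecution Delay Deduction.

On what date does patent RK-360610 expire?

Base term: filing date + 25 years → 15 October 2004.
Administrative Delay Adjustment: +496 days → 23 February 2006.
Prosecution Delay Deduction: −47 days → 7 January 2006.

January 7, 2006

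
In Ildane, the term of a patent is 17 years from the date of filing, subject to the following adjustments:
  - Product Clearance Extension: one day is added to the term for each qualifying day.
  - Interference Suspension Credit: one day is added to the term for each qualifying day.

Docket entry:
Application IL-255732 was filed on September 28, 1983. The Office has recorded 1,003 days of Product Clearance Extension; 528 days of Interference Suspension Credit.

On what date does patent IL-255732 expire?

Base term: filing date + 17 years → 28 September 2000.
Product Clearance Extension: +1003 days → 28 June 2003.
Interference Suspension Credit: +528 days → 7 December 2004.

2004-12-07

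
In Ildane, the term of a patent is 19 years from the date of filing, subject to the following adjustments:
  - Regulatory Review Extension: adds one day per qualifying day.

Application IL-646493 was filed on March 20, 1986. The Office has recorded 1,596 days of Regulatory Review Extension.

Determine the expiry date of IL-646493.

Base term: filing date + 19 years → 20 March 2005.
Regulatory Review Extension: +1596 days → 2 August 2009.

August 2, 2009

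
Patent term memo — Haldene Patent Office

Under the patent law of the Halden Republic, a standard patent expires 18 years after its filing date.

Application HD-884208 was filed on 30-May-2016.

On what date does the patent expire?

Filing date + 18 years → 30 May 2034.

2034-05-30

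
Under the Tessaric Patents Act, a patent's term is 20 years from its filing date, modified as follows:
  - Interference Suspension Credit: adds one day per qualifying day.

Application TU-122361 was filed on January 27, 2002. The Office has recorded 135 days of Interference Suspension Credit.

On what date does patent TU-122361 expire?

2022-06-11

Base term: filing date + 20 years → 27 January 2022.
Interference Suspension Credit: +135 days → 11 June 2022.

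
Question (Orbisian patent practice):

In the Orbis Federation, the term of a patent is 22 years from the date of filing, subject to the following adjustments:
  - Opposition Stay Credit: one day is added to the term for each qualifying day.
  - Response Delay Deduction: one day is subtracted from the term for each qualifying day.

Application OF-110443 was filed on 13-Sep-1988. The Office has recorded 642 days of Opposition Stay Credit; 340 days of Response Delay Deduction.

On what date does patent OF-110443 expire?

July 12, 2011

Base term: filing date + 22 years → 13 September 2010.
Opposition Stay Credit: +642 days → 16 June 2012.
Response Delay Deduction: −340 days → 12 July 2011.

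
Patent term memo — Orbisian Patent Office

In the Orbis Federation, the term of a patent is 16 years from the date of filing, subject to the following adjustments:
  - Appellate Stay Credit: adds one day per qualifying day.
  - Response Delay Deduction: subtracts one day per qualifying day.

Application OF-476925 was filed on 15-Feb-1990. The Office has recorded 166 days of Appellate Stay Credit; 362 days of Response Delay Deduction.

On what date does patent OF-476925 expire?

Base term: filing date + 16 years → 15 February 2006.
Appellate Stay Credit: +166 days → 31 July 2006.
Response Delay Deduction: −362 days → 3 August 2005.

2005-08-03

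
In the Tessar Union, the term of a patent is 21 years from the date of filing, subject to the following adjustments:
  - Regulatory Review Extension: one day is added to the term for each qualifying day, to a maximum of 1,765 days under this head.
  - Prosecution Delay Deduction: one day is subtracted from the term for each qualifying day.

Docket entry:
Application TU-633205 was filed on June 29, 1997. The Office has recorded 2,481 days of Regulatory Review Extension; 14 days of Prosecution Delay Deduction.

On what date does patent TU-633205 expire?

April 15, 2023

Base term: filing date + 21 years → 29 June 2018.
Regulatory Review Extension: 2481 days claimed exceeds the 1765-day cap, so +1765 days → 29 April 2023.
Prosecution Delay Deduction: −14 days → 15 April 2023.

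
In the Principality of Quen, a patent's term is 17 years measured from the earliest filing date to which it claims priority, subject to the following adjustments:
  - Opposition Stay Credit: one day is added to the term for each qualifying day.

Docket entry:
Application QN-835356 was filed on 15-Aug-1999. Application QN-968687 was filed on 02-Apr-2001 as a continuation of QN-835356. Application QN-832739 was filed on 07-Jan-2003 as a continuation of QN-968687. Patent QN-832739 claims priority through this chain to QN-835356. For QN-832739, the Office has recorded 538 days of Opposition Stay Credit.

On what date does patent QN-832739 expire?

2018-02-04

Earliest priority filing: 15 August 1999.
Base term: 15 August 1999 + 17 years → 15 August 2016.
Opposition Stay Credit: +538 days → 4 February 2018.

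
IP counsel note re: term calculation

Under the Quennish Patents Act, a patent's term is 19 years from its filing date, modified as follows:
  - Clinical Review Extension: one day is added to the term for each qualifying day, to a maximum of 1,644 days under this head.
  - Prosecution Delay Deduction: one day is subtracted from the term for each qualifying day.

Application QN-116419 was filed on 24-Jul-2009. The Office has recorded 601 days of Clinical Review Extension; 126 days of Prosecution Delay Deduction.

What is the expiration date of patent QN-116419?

November 11, 2029

Base term: filing date + 19 years → 24 July 2028.
Clinical Review Extension: 601 days (within the 1644-day cap) → +601 days → 17 March 2030.
Prosecution Delay Deduction: −126 days → 11 November 2029.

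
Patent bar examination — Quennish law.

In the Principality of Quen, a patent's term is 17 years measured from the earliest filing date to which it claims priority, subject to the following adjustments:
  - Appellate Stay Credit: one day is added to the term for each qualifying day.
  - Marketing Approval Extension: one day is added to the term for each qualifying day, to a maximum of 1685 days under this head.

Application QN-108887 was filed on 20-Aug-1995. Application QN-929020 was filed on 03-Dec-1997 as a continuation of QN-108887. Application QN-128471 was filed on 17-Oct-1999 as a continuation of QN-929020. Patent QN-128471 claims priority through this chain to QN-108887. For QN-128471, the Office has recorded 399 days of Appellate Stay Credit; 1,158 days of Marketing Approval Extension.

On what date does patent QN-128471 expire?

2016-11-24

Earliest priority filing: 20 August 1995.
Base term: 20 August 1995 + 17 years → 20 August 2012.
Appellate Stay Credit: +399 days → 23 September 2013.
Marketing Approval Extension: 1158 days (within the 1685-day cap) → +1158 days → 24 November 2016.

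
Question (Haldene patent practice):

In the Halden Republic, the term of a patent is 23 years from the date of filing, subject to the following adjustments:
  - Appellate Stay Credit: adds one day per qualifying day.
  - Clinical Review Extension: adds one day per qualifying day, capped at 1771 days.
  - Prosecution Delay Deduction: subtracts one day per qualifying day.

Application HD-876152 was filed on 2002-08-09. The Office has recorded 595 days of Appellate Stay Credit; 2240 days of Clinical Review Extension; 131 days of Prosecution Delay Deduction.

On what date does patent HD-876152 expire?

Base term: filing date + 23 years → 9 August 2025.
Appellate Stay Credit: +595 days → 27 March 2027.
Clinical Review Extension: 2240 days claimed exceeds the 1771-day cap, so +1771 days → 31 January 2032.
Prosecution Delay Deduction: −131 days → 22 September 2031.

2031-09-22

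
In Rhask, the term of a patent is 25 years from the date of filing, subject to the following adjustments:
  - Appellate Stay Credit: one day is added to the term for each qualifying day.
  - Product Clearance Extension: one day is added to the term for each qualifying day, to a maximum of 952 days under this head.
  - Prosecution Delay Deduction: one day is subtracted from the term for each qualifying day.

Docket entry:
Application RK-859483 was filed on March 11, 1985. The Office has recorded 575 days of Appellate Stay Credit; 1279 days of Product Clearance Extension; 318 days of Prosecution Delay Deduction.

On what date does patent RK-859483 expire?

2013-07-02

Base term: filing date + 25 years → 11 March 2010.
Appellate Stay Credit: +575 days → 7 October 2011.
Product Clearance Extension: 1279 days claimed exceeds the 952-day cap, so +952 days → 16 May 2014.
Prosecution Delay Deduction: −318 days → 2 July 2013.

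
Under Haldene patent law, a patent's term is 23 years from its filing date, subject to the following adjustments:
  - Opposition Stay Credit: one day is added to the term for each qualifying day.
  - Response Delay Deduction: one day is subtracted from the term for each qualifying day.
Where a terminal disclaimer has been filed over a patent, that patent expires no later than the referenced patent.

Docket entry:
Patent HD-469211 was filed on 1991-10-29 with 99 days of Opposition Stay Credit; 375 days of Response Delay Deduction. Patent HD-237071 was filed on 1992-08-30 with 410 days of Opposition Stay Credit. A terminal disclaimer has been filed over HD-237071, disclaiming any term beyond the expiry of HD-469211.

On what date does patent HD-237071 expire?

Natural term of HD-237071:
  Base: filing + 23 years → 30 August 2015.
  Opposition Stay Credit: +410 days → 13 October 2016.
Expiry of referenced patent HD-469211:
  Base: filing + 23 years → 29 October 2014.
  Opposition Stay Credit: +99 days → 5 February 2015.
  Response Delay Deduction: −375 days → 26 January 2014.
Terminal disclaimer: HD-237071 expires on the earlier of 13 October 2016 and 26 January 2014.

January 26, 2014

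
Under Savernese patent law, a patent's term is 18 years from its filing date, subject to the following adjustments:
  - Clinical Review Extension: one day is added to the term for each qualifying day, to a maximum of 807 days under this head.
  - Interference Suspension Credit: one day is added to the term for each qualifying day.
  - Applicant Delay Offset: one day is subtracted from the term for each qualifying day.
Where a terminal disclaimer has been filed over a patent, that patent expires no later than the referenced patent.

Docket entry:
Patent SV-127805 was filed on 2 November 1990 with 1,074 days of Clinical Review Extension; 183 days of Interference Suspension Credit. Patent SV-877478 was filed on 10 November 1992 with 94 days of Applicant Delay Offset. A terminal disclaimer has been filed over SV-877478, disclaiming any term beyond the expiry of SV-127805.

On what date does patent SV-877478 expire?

Natural term of SV-877478:
  Base: filing + 18 years → 10 November 2010.
  Applicant Delay Offset: −94 days → 8 August 2010.
Expiry of referenced patent SV-127805:
  Base: filing + 18 years → 2 November 2008.
  Clinical Review Extension: 1074 days claimed exceeds the 807-day cap, so +807 days → 18 January 2011.
  Interference Suspension Credit: +183 days → 20 July 2011.
Terminal disclaimer: SV-877478 expires on the earlier of 8 August 2010 and 20 July 2011.

2010-08-08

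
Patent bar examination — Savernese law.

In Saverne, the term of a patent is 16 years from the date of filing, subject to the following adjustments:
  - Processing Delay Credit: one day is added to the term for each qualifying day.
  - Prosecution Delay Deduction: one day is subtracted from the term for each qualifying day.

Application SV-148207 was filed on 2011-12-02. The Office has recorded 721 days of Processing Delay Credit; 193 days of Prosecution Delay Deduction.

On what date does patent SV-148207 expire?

2029-05-13

Base term: filing date + 16 years → 2 December 2027.
Processing Delay Credit: +721 days → 22 November 2029.
Prosecution Delay Deduction: −193 days → 13 May 2029.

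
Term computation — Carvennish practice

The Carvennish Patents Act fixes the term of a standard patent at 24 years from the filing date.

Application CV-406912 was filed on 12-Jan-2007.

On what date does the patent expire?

Filing date + 24 years → 12 January 2031.

2031-01-12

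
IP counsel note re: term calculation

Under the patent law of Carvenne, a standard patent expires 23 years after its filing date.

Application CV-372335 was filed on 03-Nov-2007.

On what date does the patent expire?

Filing date + 23 years → 3 November 2030.

November 3, 2030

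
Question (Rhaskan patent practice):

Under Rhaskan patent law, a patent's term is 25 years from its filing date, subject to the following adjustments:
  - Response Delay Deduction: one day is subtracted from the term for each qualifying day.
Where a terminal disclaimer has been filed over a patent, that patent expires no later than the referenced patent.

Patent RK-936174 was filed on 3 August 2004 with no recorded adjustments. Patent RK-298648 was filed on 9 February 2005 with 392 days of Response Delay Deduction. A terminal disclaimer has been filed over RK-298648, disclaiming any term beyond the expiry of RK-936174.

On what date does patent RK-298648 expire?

2029-01-13

Natural term of RK-298648:
  Base: filing + 25 years → 9 February 2030.
  Response Delay Deduction: −392 days → 13 January 2029.
Expiry of referenced patent RK-936174:
  Base: filing + 25 years → 3 August 2029.
Terminal disclaimer: RK-298648 expires on the earlier of 13 January 2029 and 3 August 2029.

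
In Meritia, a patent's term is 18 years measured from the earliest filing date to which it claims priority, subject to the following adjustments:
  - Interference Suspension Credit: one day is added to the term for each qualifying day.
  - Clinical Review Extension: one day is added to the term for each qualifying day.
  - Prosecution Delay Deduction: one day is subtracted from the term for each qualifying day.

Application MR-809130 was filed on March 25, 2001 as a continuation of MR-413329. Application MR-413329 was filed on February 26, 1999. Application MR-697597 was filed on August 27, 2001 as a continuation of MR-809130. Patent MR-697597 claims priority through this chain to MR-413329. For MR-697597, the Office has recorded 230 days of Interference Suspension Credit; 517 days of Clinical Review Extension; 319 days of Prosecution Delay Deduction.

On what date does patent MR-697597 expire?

April 30, 2018

Earliest priority filing: 26 February 1999.
Base term: 26 February 1999 + 18 years → 26 February 2017.
Interference Suspension Credit: +230 days → 14 October 2017.
Clinical Review Extension: +517 days → 15 March 2019.
Prosecution Delay Deduction: −319 days → 30 April 2018.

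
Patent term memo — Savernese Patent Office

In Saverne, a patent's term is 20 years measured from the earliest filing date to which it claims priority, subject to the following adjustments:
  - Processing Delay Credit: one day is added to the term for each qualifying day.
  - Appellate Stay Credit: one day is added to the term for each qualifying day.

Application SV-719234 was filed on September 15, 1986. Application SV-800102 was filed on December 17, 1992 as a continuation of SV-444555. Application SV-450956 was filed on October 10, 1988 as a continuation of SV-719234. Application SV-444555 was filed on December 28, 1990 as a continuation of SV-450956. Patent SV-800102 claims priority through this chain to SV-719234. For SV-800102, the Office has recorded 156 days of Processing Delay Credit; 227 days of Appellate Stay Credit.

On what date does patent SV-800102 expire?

Earliest priority filing: 15 September 1986.
Base term: 15 September 1986 + 20 years → 15 September 2006.
Processing Delay Credit: +156 days → 18 February 2007.
Appellate Stay Credit: +227 days → 3 October 2007.

October 3, 2007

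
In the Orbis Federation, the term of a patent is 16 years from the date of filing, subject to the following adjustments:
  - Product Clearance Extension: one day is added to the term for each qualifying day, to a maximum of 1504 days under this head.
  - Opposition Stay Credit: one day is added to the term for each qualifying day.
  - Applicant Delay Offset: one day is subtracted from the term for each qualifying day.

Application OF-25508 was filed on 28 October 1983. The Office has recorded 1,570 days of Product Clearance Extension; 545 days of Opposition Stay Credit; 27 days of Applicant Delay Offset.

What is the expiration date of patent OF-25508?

Base term: filing date + 16 years → 28 October 1999.
Product Clearance Extension: 1570 days claimed exceeds the 1504-day cap, so +1504 days → 10 December 2003.
Opposition Stay Credit: +545 days → 7 June 2005.
Applicant Delay Offset: −27 days → 11 May 2005.

2005-05-11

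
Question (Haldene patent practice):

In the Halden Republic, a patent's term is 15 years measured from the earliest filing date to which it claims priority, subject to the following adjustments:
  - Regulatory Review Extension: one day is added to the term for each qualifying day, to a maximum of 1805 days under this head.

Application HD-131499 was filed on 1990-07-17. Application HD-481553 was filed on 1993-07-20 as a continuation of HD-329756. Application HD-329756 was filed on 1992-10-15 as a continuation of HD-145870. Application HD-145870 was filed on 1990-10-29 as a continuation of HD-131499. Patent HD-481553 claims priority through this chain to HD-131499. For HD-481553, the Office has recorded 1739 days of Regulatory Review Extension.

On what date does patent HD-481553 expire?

April 21, 2010

Earliest priority filing: 17 July 1990.
Base term: 17 July 1990 + 15 years → 17 July 2005.
Regulatory Review Extension: 1739 days (within the 1805-day cap) → +1739 days → 21 April 2010.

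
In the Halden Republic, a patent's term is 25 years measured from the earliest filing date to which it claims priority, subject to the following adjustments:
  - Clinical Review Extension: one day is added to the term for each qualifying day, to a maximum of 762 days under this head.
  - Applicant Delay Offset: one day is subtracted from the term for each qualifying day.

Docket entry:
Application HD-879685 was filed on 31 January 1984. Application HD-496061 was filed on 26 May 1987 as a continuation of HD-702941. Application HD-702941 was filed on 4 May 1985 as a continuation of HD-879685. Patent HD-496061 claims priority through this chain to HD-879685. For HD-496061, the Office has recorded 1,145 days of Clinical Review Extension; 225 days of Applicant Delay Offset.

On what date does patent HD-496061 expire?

Earliest priority filing: 31 January 1984.
Base term: 31 January 1984 + 25 years → 31 January 2009.
Clinical Review Extension: 1145 days claimed exceeds the 762-day cap, so +762 days → 4 March 2011.
Applicant Delay Offset: −225 days → 22 July 2010.

2010-07-22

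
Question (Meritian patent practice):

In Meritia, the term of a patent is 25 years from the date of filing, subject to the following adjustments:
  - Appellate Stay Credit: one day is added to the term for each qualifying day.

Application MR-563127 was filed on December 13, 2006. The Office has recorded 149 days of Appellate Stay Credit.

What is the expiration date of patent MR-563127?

May 10, 2032

Base term: filing date + 25 years → 13 December 2031.
Appellate Stay Credit: +149 days → 10 May 2032.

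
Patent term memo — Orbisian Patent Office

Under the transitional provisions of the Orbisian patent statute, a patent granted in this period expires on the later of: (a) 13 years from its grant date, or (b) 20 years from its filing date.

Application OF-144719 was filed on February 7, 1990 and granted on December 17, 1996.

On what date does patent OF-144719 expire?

(a) grant + 13 years → 17 December 2009.
(b) filing + 20 years → 7 February 2010.
Later of the two: 7 February 2010.

February 7, 2010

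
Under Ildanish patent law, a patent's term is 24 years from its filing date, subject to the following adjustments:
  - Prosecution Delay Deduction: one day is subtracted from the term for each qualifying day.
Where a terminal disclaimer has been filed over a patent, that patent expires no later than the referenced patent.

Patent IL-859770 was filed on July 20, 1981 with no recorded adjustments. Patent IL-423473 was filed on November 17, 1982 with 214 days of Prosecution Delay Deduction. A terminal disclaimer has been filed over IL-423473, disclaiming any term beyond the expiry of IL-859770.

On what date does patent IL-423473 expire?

Natural term of IL-423473:
  Base: filing + 24 years → 17 November 2006.
  Prosecution Delay Deduction: −214 days → 17 April 2006.
Expiry of referenced patent IL-859770:
  Base: filing + 24 years → 20 July 2005.
Terminal disclaimer: IL-423473 expires on the earlier of 17 April 2006 and 20 July 2005.

July 20, 2005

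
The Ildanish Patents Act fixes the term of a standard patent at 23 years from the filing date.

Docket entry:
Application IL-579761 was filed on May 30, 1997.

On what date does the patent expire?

May 30, 2020

Filing date + 23 years → 30 May 2020.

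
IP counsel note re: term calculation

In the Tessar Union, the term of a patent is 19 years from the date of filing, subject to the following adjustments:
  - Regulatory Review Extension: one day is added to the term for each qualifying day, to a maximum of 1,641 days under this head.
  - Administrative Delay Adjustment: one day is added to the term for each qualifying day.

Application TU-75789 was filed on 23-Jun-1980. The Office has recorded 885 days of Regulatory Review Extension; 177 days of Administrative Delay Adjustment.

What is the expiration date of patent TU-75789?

May 20, 2002

Base term: filing date + 19 years → 23 June 1999.
Regulatory Review Extension: 885 days (within the 1641-day cap) → +885 days → 24 November 2001.
Administrative Delay Adjustment: +177 days → 20 May 2002.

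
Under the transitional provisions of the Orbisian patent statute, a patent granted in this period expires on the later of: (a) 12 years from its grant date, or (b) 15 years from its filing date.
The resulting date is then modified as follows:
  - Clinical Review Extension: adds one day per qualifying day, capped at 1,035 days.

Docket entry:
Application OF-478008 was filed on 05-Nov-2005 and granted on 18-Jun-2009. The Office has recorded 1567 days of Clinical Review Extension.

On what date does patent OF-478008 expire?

(a) grant + 12 years → 18 June 2021.
(b) filing + 15 years → 5 November 2020.
Later of the two: 18 June 2021.
Clinical Review Extension: 1567 days claimed exceeds the 1035-day cap, so +1035 days → 18 April 2024.

2024-04-18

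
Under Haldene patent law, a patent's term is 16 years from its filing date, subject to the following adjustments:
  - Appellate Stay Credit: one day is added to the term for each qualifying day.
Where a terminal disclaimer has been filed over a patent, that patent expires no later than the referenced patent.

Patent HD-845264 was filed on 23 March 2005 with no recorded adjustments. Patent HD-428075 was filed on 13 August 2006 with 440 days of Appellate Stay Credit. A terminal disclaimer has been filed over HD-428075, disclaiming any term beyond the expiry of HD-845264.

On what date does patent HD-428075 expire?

2021-03-23

Natural term of HD-428075:
  Base: filing + 16 years → 13 August 2022.
  Appellate Stay Credit: +440 days → 27 October 2023.
Expiry of referenced patent HD-845264:
  Base: filing + 16 years → 23 March 2021.
Terminal disclaimer: HD-428075 expires on the earlier of 27 October 2023 and 23 March 2021.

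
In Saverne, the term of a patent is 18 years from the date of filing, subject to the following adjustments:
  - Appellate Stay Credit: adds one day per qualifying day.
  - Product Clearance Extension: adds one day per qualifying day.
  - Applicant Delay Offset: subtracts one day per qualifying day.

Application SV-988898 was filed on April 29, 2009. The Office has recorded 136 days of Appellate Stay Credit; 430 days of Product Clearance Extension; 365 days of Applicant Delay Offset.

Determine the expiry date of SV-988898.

November 16, 2027

Base term: filing date + 18 years → 29 April 2027.
Appellate Stay Credit: +136 days → 12 September 2027.
Product Clearance Extension: +430 days → 15 November 2028.
Applicant Delay Offset: −365 days → 16 November 2027.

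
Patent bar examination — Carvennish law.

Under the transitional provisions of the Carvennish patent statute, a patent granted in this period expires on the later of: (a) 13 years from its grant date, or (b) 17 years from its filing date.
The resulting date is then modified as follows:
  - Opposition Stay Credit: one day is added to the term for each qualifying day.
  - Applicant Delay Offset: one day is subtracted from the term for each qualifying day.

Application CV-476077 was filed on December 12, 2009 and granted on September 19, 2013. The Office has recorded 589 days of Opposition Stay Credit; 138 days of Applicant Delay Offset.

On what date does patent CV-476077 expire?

(a) grant + 13 years → 19 September 2026.
(b) filing + 17 years → 12 December 2026.
Later of the two: 12 December 2026.
Opposition Stay Credit: +589 days → 23 July 2028.
Applicant Delay Offset: −138 days → 7 March 2028.

March 7, 2028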